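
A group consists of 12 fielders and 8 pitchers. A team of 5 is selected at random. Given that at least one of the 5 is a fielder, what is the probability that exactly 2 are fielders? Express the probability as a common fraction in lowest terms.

Work in counts. Selections with at least one fielder: C(20,5) − C(8,5) = 15504 − 56 = 15448.
Of those, selections where exactly 2 are fielders: C(12,2)·C(8,3) = 66·56 = 3696.
Conditional probability = 3696/15448 = 462/1931.

462/1931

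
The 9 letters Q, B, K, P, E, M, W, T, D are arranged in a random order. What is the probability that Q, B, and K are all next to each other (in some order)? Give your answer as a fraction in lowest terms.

1/12

There are 9! = 362880 arrangements.
Treat the three as one block: 7! placements × 3! orders within the block = 5040·6 = 30240.
Probability = 30240/362880 = 1/12.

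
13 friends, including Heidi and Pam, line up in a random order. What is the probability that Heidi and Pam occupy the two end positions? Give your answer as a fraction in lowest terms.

There are 13! = 6227020800 arrangements.
Place Heidi and Pam at the ends in 2 ways, arrange the remaining 11 in 11! = 39916800 ways: 2·39916800 = 79833600.
Probability = 79833600/6227020800 = 1/78.

1/78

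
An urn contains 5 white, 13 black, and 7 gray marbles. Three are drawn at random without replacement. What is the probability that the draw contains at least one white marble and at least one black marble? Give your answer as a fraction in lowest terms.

39/92

There are C(25,3) = 2300 possible draws.
By inclusion-exclusion on the complements, draws missing all white or all black: C(20,3) + C(12,3) − C(7,3) = 1140 + 220 − 35 = 1325.
So draws with at least one of each: 2300 − 1325 = 975, probability 975/2300 = 39/92.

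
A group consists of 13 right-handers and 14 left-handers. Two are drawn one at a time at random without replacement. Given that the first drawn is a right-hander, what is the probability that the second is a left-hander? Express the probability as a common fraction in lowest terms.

7/13

After removing one right-hander, 26 remain: 12 right-handers and 14 left-handers.
So the probability the next is a left-hander is 14/26 = 7/13.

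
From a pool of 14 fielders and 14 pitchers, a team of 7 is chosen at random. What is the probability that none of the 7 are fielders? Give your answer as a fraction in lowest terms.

1/345

There are C(28,7) = 1184040 possible selections.
Selections with no fielders (all pitchers): C(14,7) = 3432.
Probability = 3432/1184040 = 1/345.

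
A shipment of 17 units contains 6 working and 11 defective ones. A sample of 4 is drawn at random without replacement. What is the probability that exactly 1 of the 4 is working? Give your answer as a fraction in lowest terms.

99/238

The sample space is all 4-subsets of the 17: C(17,4) = 2380.
Selections with exactly 1 working: choose 1 of the 6 working and 3 of the 11 defective, C(6,1)·C(11,3) = 6·165 = 990.
Probability = 990/2380 = 99/238.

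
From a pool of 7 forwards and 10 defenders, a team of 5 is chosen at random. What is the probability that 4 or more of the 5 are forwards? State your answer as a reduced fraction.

Total selections: C(17,5) = 6188.
Favorable selections (4 or more forwards): C(7,4)·C(10,1) + C(7,5)·C(10,0) = 350 + 21 = 371.
Probability = 371/6188 = 53/884.

53/884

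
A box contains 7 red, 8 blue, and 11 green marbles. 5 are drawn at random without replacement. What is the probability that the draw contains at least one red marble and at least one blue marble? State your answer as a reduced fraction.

7/10

There are C(26,5) = 65780 possible draws.
By inclusion-exclusion on the complements, draws missing all red or all blue: C(19,5) + C(18,5) − C(11,5) = 11628 + 8568 − 462 = 19734.
So draws with at least one of each: 65780 − 19734 = 46046, probability 46046/65780 = 7/10.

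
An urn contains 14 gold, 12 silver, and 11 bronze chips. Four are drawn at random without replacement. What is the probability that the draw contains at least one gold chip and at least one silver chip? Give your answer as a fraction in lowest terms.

1282/1887

There are C(37,4) = 66045 possible draws.
By inclusion-exclusion on the complements, draws missing all gold or all silver: C(23,4) + C(25,4) − C(11,4) = 8855 + 12650 − 330 = 21175.
So draws with at least one of each: 66045 − 21175 = 44870, probability 44870/66045 = 1282/1887.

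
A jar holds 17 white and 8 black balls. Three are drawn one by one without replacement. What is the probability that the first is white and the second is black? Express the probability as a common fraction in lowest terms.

17/75

Multiply the conditional probabilities at each draw: 17/25 · 8/24 = 136/600 = 17/75.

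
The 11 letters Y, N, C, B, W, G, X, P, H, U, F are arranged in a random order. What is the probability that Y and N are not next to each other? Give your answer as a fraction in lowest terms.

9/11

There are 11! = 39916800 arrangements.
Arrangements with Y and N adjacent: 2·10! = 7257600.
So not adjacent: 39916800 − 7257600 = 32659200, probability 32659200/39916800 = 9/11.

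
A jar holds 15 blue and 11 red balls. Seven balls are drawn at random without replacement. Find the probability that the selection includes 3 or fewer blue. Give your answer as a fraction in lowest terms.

36/115

Total selections: C(26,7) = 657800.
Favorable selections (3 or fewer blue): C(15,0)·C(11,7) + C(15,1)·C(11,6) + C(15,2)·C(11,5) + C(15,3)·C(11,4) = 330 + 6930 + 48510 + 150150 = 205920.
Probability = 205920/657800 = 36/115.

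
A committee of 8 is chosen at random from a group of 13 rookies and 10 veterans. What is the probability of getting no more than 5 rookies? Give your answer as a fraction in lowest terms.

There are C(23,8) = 490314 ways to choose the 8.
Favorable selections (no more than 5 rookies): C(13,0)·C(10,8) + C(13,1)·C(10,7) + C(13,2)·C(10,6) + C(13,3)·C(10,5) + C(13,4)·C(10,4) + C(13,5)·C(10,3) = 45 + 1560 + 16380 + 72072 + 150150 + 154440 = 394647.
Probability = 394647/490314 = 11959/14858.

11959/14858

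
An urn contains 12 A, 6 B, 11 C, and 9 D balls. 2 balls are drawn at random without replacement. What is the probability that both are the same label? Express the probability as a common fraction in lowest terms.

There are C(38,2) = 703 ways to draw 2 balls.
All same label: C(12,2) + C(6,2) + C(11,2) + C(9,2) = 66 + 15 + 55 + 36 = 172.
Probability = 172/703.

172/703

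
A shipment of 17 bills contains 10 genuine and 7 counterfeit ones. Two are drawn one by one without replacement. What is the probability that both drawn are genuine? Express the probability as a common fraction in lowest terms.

45/136

Multiply the conditional probabilities at each draw: 10/17 · 9/16 = 90/272 = 45/136.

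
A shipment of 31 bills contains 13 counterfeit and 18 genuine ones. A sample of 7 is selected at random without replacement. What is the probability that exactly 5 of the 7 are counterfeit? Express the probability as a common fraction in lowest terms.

1683/22475

There are C(31,7) = 2629575 ways to choose 7 from 31.
Selections with exactly 5 counterfeit: choose 5 of the 13 counterfeit and 2 of the 18 genuine, C(13,5)·C(18,2) = 1287·153 = 196911.
Probability = 196911/2629575 = 1683/22475.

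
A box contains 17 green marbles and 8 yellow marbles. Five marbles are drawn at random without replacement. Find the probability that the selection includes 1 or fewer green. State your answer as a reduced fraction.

Total selections: C(25,5) = 53130.
Favorable selections (1 or fewer green): C(17,0)·C(8,5) + C(17,1)·C(8,4) = 56 + 1190 = 1246.
Probability = 1246/53130 = 89/3795.

89/3795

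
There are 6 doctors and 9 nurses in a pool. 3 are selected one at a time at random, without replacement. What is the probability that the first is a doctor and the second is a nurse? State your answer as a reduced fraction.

Multiply the conditional probabilities at each draw: 6/15 · 9/14 = 54/210 = 9/35.

9/35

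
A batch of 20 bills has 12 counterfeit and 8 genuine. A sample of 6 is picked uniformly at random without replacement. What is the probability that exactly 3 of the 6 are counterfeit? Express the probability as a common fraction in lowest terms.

There are C(20,6) = 38760 ways to choose 6 from 20.
Selections with exactly 3 counterfeit: choose 3 of the 12 counterfeit and 3 of the 8 genuine, C(12,3)·C(8,3) = 220·56 = 12320.
Probability = 12320/38760 = 308/969.

308/969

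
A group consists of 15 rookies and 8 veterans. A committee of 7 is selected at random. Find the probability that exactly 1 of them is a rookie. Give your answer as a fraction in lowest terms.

Total number of selections: C(23,7) = 245157.
Selections with exactly 1 rookie: choose 1 of the 15 rookies and 6 of the 8 veterans, C(15,1)·C(8,6) = 15·28 = 420.
Probability = 420/245157 = 140/81719.

140/81719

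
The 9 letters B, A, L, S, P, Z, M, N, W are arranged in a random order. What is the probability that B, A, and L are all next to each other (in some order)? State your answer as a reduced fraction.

1/12

There are 9! = 362880 arrangements.
Treat the three as one block: 7! placements × 3! orders within the block = 5040·6 = 30240.
Probability = 30240/362880 = 1/12.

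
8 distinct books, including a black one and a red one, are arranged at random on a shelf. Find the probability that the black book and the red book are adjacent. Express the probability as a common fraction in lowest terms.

There are 8! = 40320 arrangements.
Treat the black book and the red book as a block: 7! arrangements of the blocks × 2 orders within the block = 2·5040 = 10080.
Probability = 10080/40320 = 1/4.

1/4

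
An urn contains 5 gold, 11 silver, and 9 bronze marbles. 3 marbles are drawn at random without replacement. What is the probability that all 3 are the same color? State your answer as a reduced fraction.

There are C(25,3) = 2300 ways to draw 3 marbles.
All same color: C(5,3) + C(11,3) + C(9,3) = 10 + 165 + 84 = 259.
Probability = 259/2300.

259/2300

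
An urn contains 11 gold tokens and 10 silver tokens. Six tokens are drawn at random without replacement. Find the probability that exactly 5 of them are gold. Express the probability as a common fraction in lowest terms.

55/646

Total number of selections: C(21,6) = 54264.
Selections with exactly 5 gold: choose 5 of the 11 gold and 1 of the 10 silver, C(11,5)·C(10,1) = 462·10 = 4620.
Probability = 4620/54264 = 55/646.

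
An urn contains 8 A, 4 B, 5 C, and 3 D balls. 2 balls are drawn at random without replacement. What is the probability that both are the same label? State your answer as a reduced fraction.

47/190

There are C(20,2) = 190 ways to draw 2 balls.
All same label: C(8,2) + C(4,2) + C(5,2) + C(3,2) = 28 + 6 + 10 + 3 = 47.
Probability = 47/190.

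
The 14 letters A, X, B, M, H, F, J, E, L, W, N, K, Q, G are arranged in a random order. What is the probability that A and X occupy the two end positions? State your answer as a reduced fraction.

There are 14! = 87178291200 arrangements.
Place A and X at the ends in 2 ways, arrange the remaining 12 in 12! = 479001600 ways: 2·479001600 = 958003200.
Probability = 958003200/87178291200 = 1/91.

1/91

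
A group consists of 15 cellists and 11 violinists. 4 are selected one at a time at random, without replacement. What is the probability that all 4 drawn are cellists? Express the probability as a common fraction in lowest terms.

21/230

Multiply the conditional probabilities at each draw: 15/26 · 14/25 · 13/24 · 12/23 = 32760/358800 = 21/230.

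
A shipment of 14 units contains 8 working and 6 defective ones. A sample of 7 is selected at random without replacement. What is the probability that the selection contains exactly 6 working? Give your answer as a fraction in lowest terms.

7/143

There are C(14,7) = 3432 ways to choose 7 from 14.
Selections with exactly 6 working: choose 6 of the 8 working and 1 of the 6 defective, C(8,6)·C(6,1) = 28·6 = 168.
Probability = 168/3432 = 7/143.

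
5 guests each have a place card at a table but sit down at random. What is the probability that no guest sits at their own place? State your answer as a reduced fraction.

There are 5! = 120 seatings.
By inclusion-exclusion, seatings with no fixed points: C(5,0)·5! − C(5,1)·4! + C(5,2)·3! − C(5,3)·2! + C(5,4)·1! − C(5,5)·0! = 44.
Probability = 44/120 = 11/30.

11/30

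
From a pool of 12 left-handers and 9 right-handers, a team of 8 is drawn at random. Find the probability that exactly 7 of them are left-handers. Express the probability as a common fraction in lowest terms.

396/11305

There are C(21,8) = 203490 ways to choose 8 from 21.
Selections with exactly 7 left-handers: choose 7 of the 12 left-handers and 1 of the 9 right-handers, C(12,7)·C(9,1) = 792·9 = 7128.
Probability = 7128/203490 = 396/11305.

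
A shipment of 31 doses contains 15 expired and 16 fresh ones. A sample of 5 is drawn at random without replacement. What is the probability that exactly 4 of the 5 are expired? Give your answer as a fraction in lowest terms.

The sample space is all 5-subsets of the 31: C(31,5) = 169911.
Selections with exactly 4 expired: choose 4 of the 15 expired and 1 of the 16 fresh, C(15,4)·C(16,1) = 1365·16 = 21840.
Probability = 21840/169911 = 1040/8091.

1040/8091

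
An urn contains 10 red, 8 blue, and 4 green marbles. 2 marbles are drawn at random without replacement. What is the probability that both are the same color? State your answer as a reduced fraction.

79/231

There are C(22,2) = 231 ways to draw 2 marbles.
All same color: C(10,2) + C(8,2) + C(4,2) = 45 + 28 + 6 = 79.
Probability = 79/231.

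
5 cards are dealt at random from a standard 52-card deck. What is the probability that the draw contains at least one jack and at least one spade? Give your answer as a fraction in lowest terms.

229297/866320

There are C(52,5) = 2598960 possible draws.
By inclusion-exclusion on the complements, draws missing all jacks or all spades: C(48,5) + C(39,5) − C(36,5) = 1712304 + 575757 − 376992 = 1911069.
So draws with at least one of each: 2598960 − 1911069 = 687891, probability 687891/2598960 = 229297/866320.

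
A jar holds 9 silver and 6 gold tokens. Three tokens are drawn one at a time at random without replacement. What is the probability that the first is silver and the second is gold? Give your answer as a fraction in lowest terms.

Multiply the conditional probabilities at each draw: 9/15 · 6/14 = 54/210 = 9/35.

9/35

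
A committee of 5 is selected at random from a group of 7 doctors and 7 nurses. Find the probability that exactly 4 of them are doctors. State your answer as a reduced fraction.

There are C(14,5) = 2002 ways to choose 5 from 14.
Selections with exactly 4 doctors: choose 4 of the 7 doctors and 1 of the 7 nurses, C(7,4)·C(7,1) = 35·7 = 245.
Probability = 245/2002 = 35/286.

35/286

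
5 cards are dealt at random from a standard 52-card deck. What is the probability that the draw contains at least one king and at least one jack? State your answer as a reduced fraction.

There are C(52,5) = 2598960 possible draws.
By inclusion-exclusion on the complements, draws missing all kings or all jacks: C(48,5) + C(48,5) − C(44,5) = 1712304 + 1712304 − 1086008 = 2338600.
So draws with at least one of each: 2598960 − 2338600 = 260360, probability 260360/2598960 = 6509/64974.

6509/64974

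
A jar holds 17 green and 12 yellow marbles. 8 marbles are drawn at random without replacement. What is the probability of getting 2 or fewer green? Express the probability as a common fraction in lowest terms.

Total selections: C(29,8) = 4292145.
Favorable selections (2 or fewer green): C(17,0)·C(12,8) + C(17,1)·C(12,7) + C(17,2)·C(12,6) = 495 + 13464 + 125664 = 139623.
Probability = 139623/4292145 = 4231/130065.

4231/130065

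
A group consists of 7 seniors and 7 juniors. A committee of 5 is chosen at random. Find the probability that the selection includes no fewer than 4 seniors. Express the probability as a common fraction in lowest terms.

There are C(14,5) = 2002 ways to choose the 5.
Favorable selections (no fewer than 4 seniors): C(7,4)·C(7,1) + C(7,5)·C(7,0) = 245 + 21 = 266.
Probability = 266/2002 = 19/143.

19/143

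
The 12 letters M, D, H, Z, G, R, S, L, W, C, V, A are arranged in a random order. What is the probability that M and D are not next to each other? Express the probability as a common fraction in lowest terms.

5/6

There are 12! = 479001600 arrangements.
Arrangements with M and D adjacent: 2·11! = 79833600.
So not adjacent: 479001600 − 79833600 = 399168000, probability 399168000/479001600 = 5/6.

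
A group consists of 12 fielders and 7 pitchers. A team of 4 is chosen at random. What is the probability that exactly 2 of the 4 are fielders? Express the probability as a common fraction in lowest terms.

The sample space is all 4-subsets of the 19: C(19,4) = 3876.
Selections with exactly 2 fielders: choose 2 of the 12 fielders and 2 of the 7 pitchers, C(12,2)·C(7,2) = 66·21 = 1386.
Probability = 1386/3876 = 231/646.

231/646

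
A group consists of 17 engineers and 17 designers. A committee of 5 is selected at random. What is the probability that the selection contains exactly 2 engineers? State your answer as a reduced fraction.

340/1023

There are C(34,5) = 278256 ways to choose 5 from 34.
Selections with exactly 2 engineers: choose 2 of the 17 engineers and 3 of the 17 designers, C(17,2)·C(17,3) = 136·680 = 92480.
Probability = 92480/278256 = 340/1023.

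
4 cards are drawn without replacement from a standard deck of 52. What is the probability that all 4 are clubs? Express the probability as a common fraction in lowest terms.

There are C(52,4) = 270725 possible 4-card hands.
Hands that are all clubs: C(13,4) = 715.
Probability = 715/270725 = 11/4165.

11/4165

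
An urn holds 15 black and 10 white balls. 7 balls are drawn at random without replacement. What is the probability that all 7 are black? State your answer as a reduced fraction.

There are C(25,7) = 480700 possible selections.
Selections with all black: C(15,7) = 6435.
Probability = 6435/480700 = 117/8740.

117/8740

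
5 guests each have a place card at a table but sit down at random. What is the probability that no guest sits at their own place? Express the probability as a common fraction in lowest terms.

11/30

There are 5! = 120 seatings.
By inclusion-exclusion, seatings with no fixed points: C(5,0)·5! − C(5,1)·4! + C(5,2)·3! − C(5,3)·2! + C(5,4)·1! − C(5,5)·0! = 44.
Probability = 44/120 = 11/30.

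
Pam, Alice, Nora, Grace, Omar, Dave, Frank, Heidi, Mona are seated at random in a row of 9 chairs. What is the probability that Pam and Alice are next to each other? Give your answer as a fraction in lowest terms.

2/9

There are 9! = 362880 arrangements.
Treat Pam and Alice as a block: 8! arrangements of the blocks × 2 orders within the block = 2·40320 = 80640.
Probability = 80640/362880 = 2/9.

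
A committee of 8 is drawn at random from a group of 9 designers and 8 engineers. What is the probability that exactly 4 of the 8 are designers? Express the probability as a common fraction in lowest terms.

882/2431

Total number of selections: C(17,8) = 24310.
Selections with exactly 4 designers: choose 4 of the 9 designers and 4 of the 8 engineers, C(9,4)·C(8,4) = 126·70 = 8820.
Probability = 8820/24310 = 882/2431.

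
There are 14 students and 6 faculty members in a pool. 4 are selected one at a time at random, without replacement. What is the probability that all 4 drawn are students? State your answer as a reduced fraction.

Multiply the conditional probabilities at each draw: 14/20 · 13/19 · 12/18 · 11/17 = 24024/116280 = 1001/4845.

1001/4845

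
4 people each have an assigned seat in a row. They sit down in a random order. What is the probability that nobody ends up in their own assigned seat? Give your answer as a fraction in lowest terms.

There are 4! = 24 seatings.
By inclusion-exclusion, seatings with no fixed points: C(4,0)·4! − C(4,1)·3! + C(4,2)·2! − C(4,3)·1! + C(4,4)·0! = 9.
Probability = 9/24 = 3/8.

3/8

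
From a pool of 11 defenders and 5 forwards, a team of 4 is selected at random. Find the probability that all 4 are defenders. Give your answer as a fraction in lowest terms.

There are C(16,4) = 1820 possible selections.
Selections with all defenders: C(11,4) = 330.
Probability = 330/1820 = 33/182.

33/182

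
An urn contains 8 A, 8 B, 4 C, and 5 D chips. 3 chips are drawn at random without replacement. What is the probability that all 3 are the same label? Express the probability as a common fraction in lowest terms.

There are C(25,3) = 2300 ways to draw 3 chips.
All same label: C(8,3) + C(8,3) + C(4,3) + C(5,3) = 56 + 56 + 4 + 10 = 126.
Probability = 126/2300 = 63/1150.

63/1150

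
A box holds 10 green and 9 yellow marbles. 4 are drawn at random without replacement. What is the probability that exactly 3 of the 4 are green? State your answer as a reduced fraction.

90/323

There are C(19,4) = 3876 ways to choose 4 from 19.
Selections with exactly 3 green: choose 3 of the 10 green and 1 of the 9 yellow, C(10,3)·C(9,1) = 120·9 = 1080.
Probability = 1080/3876 = 90/323.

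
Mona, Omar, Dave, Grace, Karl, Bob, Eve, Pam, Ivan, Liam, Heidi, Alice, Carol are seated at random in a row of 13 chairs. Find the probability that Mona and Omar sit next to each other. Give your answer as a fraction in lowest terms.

There are 13! = 6227020800 arrangements.
Treat Mona and Omar as a block: 12! arrangements of the blocks × 2 orders within the block = 2·479001600 = 958003200.
Probability = 958003200/6227020800 = 2/13.

2/13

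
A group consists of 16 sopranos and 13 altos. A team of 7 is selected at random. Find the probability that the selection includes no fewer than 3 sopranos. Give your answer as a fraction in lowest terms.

8828/10005

There are C(29,7) = 1560780 ways to choose the 7.
Count the complement (fewer than 3 sopranos): C(16,0)·C(13,7) + C(16,1)·C(13,6) + C(16,2)·C(13,5) = 1716 + 27456 + 154440 = 183612.
Probability = 1 − 183612/1560780 = 1377168/1560780 = 8828/10005.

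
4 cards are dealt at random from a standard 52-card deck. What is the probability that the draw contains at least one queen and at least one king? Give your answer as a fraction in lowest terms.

1332/20825

There are C(52,4) = 270725 possible draws.
By inclusion-exclusion on the complements, draws missing all queens or all kings: C(48,4) + C(48,4) − C(44,4) = 194580 + 194580 − 135751 = 253409.
So draws with at least one of each: 270725 − 253409 = 17316, probability 17316/270725 = 1332/20825.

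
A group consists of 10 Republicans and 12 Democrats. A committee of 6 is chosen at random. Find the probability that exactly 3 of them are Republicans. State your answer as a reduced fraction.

800/2261

There are C(22,6) = 74613 ways to choose 6 from 22.
Selections with exactly 3 Republicans: choose 3 of the 10 Republicans and 3 of the 12 Democrats, C(10,3)·C(12,3) = 120·220 = 26400.
Probability = 26400/74613 = 800/2261.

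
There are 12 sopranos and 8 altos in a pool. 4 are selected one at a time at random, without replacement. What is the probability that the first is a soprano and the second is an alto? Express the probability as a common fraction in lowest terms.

Multiply the conditional probabilities at each draw: 12/20 · 8/19 = 96/380 = 24/95.

24/95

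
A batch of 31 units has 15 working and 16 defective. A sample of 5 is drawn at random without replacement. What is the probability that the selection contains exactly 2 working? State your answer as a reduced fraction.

The sample space is all 5-subsets of the 31: C(31,5) = 169911.
Selections with exactly 2 working: choose 2 of the 15 working and 3 of the 16 defective, C(15,2)·C(16,3) = 105·560 = 58800.
Probability = 58800/169911 = 2800/8091.

2800/8091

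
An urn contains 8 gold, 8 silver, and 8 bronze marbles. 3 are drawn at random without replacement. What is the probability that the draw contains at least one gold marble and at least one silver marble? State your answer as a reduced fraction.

120/253

There are C(24,3) = 2024 possible draws.
By inclusion-exclusion on the complements, draws missing all gold or all silver: C(16,3) + C(16,3) − C(8,3) = 560 + 560 − 56 = 1064.
So draws with at least one of each: 2024 − 1064 = 960, probability 960/2024 = 120/253.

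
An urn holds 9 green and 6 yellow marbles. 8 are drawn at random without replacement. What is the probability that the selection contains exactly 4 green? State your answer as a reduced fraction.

42/143

Total number of selections: C(15,8) = 6435.
Selections with exactly 4 green: choose 4 of the 9 green and 4 of the 6 yellow, C(9,4)·C(6,4) = 126·15 = 1890.
Probability = 1890/6435 = 42/143.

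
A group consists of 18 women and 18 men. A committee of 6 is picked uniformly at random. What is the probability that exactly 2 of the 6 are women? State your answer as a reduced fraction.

Total number of selections: C(36,6) = 1947792.
Selections with exactly 2 women: choose 2 of the 18 women and 4 of the 18 men, C(18,2)·C(18,4) = 153·3060 = 468180.
Probability = 468180/1947792 = 2295/9548.

2295/9548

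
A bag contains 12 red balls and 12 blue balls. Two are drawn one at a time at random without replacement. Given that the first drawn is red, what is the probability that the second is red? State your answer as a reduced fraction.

After removing one red, 23 remain: 11 red and 12 blue.
So the probability the next is red is 11/23.

11/23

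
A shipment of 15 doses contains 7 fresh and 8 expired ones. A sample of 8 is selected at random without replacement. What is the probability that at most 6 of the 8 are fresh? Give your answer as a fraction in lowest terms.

6427/6435

Total selections: C(15,8) = 6435.
The complement is exactly 7 fresh: C(7,7)·C(8,1) = 8.
Probability = 1 − 8/6435 = 6427/6435.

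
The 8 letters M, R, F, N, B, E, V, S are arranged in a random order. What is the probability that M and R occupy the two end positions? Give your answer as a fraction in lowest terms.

1/28

There are 8! = 40320 arrangements.
Place M and R at the ends in 2 ways, arrange the remaining 6 in 6! = 720 ways: 2·720 = 1440.
Probability = 1440/40320 = 1/28.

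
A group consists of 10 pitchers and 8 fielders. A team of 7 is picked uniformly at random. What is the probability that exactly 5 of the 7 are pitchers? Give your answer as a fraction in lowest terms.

49/221

The sample space is all 7-subsets of the 18: C(18,7) = 31824.
Selections with exactly 5 pitchers: choose 5 of the 10 pitchers and 2 of the 8 fielders, C(10,5)·C(8,2) = 252·28 = 7056.
Probability = 7056/31824 = 49/221.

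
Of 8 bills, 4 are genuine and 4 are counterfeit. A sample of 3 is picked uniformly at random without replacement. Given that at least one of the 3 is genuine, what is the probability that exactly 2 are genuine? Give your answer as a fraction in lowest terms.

Work in counts. Selections with at least one genuine: C(8,3) − C(4,3) = 56 − 4 = 52.
Of those, selections where exactly 2 are genuine: C(4,2)·C(4,1) = 6·4 = 24.
Conditional probability = 24/52 = 6/13.

6/13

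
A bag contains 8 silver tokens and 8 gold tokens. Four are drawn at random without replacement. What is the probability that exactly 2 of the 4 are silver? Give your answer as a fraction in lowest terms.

28/65

There are C(16,4) = 1820 ways to choose 4 from 16.
Selections with exactly 2 silver: choose 2 of the 8 silver and 2 of the 8 gold, C(8,2)·C(8,2) = 28·28 = 784.
Probability = 784/1820 = 28/65.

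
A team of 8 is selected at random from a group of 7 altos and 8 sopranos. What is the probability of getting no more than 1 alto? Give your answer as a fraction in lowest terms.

19/2145

There are C(15,8) = 6435 ways to choose the 8.
Favorable selections (no more than 1 alto): C(7,0)·C(8,8) + C(7,1)·C(8,7) = 1 + 56 = 57.
Probability = 57/6435 = 19/2145.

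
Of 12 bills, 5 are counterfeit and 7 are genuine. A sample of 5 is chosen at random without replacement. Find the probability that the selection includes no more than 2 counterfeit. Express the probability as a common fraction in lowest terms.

91/132

There are C(12,5) = 792 ways to choose the 5.
Favorable selections (no more than 2 counterfeit): C(5,0)·C(7,5) + C(5,1)·C(7,4) + C(5,2)·C(7,3) = 21 + 175 + 350 = 546.
Probability = 546/792 = 91/132.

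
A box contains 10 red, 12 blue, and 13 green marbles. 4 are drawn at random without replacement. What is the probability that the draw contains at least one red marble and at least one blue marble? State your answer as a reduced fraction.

There are C(35,4) = 52360 possible draws.
By inclusion-exclusion on the complements, draws missing all red or all blue: C(25,4) + C(23,4) − C(13,4) = 12650 + 8855 − 715 = 20790.
So draws with at least one of each: 52360 − 20790 = 31570, probability 31570/52360 = 41/68.

41/68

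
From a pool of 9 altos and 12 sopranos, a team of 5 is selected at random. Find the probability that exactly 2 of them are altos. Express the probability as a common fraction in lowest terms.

There are C(21,5) = 20349 ways to choose 5 from 21.
Selections with exactly 2 altos: choose 2 of the 9 altos and 3 of the 12 sopranos, C(9,2)·C(12,3) = 36·220 = 7920.
Probability = 7920/20349 = 880/2261.

880/2261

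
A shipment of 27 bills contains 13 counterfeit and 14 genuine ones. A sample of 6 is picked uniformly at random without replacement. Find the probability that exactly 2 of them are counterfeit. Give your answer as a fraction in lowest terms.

There are C(27,6) = 296010 ways to choose 6 from 27.
Selections with exactly 2 counterfeit: choose 2 of the 13 counterfeit and 4 of the 14 genuine, C(13,2)·C(14,4) = 78·1001 = 78078.
Probability = 78078/296010 = 91/345.

91/345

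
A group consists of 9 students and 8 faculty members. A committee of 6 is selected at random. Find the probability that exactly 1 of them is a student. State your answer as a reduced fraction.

9/221

There are C(17,6) = 12376 ways to choose 6 from 17.
Selections with exactly 1 student: choose 1 of the 9 students and 5 of the 8 faculty members, C(9,1)·C(8,5) = 9·56 = 504.
Probability = 504/12376 = 9/221.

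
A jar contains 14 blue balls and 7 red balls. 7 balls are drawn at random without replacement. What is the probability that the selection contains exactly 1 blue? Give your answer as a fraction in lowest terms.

There are C(21,7) = 116280 ways to choose 7 from 21.
Selections with exactly 1 blue: choose 1 of the 14 blue and 6 of the 7 red, C(14,1)·C(7,6) = 14·7 = 98.
Probability = 98/116280 = 49/58140.

49/58140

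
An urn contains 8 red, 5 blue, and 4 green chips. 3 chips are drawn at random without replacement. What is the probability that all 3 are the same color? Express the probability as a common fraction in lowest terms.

There are C(17,3) = 680 ways to draw 3 chips.
All same color: C(8,3) + C(5,3) + C(4,3) = 56 + 10 + 4 = 70.
Probability = 70/680 = 7/68.

7/68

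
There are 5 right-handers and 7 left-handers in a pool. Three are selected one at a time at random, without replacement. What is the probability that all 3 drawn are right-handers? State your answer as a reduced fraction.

Multiply the conditional probabilities at each draw: 5/12 · 4/11 · 3/10 = 60/1320 = 1/22.

1/22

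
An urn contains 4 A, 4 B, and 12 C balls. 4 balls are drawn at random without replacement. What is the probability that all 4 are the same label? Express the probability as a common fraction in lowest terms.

There are C(20,4) = 4845 ways to draw 4 balls.
All same label: C(4,4) + C(4,4) + C(12,4) = 1 + 1 + 495 = 497.
Probability = 497/4845.

497/4845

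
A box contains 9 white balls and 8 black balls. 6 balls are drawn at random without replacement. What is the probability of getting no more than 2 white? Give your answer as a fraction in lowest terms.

Total selections: C(17,6) = 12376.
Favorable selections (no more than 2 white): C(9,0)·C(8,6) + C(9,1)·C(8,5) + C(9,2)·C(8,4) = 28 + 504 + 2520 = 3052.
Probability = 3052/12376 = 109/442.

109/442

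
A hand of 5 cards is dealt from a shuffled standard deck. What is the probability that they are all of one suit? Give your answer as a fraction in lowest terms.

There are C(52,5) = 2598960 possible 5-card hands.
Hands of one suit: 4 suits × C(13,5) = 4·1287 = 5148.
Probability = 5148/2598960 = 33/16660.

33/16660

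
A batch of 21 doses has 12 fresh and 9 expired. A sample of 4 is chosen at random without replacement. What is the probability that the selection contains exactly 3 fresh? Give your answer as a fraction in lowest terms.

There are C(21,4) = 5985 ways to choose 4 from 21.
Selections with exactly 3 fresh: choose 3 of the 12 fresh and 1 of the 9 expired, C(12,3)·C(9,1) = 220·9 = 1980.
Probability = 1980/5985 = 44/133.

44/133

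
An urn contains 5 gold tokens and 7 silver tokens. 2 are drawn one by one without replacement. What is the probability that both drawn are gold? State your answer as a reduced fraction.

Multiply the conditional probabilities at each draw: 5/12 · 4/11 = 20/132 = 5/33.

5/33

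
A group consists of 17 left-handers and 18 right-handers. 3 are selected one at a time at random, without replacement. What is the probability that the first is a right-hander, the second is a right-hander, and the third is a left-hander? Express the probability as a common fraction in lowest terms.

51/385

Multiply the conditional probabilities at each draw: 18/35 · 17/34 · 17/33 = 5202/39270 = 51/385.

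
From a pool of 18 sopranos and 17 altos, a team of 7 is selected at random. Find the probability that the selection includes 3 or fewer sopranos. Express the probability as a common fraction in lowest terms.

Total selections: C(35,7) = 6724520.
Favorable selections (3 or fewer sopranos): C(18,0)·C(17,7) + C(18,1)·C(17,6) + C(18,2)·C(17,5) + C(18,3)·C(17,4) = 19448 + 222768 + 946764 + 1942080 = 3131060.
Probability = 3131060/6724520 = 9209/19778.

9209/19778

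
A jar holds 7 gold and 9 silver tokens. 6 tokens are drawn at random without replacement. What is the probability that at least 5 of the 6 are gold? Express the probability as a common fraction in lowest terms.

7/286

There are C(16,6) = 8008 ways to choose the 6.
Favorable selections (at least 5 gold): C(7,5)·C(9,1) + C(7,6)·C(9,0) = 189 + 7 = 196.
Probability = 196/8008 = 7/286.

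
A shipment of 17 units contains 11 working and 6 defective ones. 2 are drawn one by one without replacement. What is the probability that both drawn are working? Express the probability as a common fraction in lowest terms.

55/136

Multiply the conditional probabilities at each draw: 11/17 · 10/16 = 110/272 = 55/136.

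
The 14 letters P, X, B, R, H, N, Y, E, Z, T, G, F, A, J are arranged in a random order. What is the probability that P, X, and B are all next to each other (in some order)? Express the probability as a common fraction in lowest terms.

3/91

There are 14! = 87178291200 arrangements.
Treat the three as one block: 12! placements × 3! orders within the block = 479001600·6 = 2874009600.
Probability = 2874009600/87178291200 = 3/91.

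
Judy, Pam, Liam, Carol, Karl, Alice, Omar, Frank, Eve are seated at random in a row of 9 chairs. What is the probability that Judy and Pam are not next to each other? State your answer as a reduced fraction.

There are 9! = 362880 arrangements.
Arrangements with Judy and Pam adjacent: 2·8! = 80640.
So not adjacent: 362880 − 80640 = 282240, probability 282240/362880 = 7/9.

7/9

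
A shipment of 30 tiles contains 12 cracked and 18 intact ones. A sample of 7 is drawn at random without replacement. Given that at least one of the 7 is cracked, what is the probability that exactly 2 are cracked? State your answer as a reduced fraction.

7854/27833

Work in counts. Selections with at least one cracked: C(30,7) − C(18,7) = 2035800 − 31824 = 2003976.
Of those, selections where exactly 2 are cracked: C(12,2)·C(18,5) = 66·8568 = 565488.
Conditional probability = 565488/2003976 = 7854/27833.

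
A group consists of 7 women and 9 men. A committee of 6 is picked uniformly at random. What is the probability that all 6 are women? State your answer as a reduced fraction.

1/1144

There are C(16,6) = 8008 possible selections.
Selections with all women: C(7,6) = 7.
Probability = 7/8008 = 1/1144.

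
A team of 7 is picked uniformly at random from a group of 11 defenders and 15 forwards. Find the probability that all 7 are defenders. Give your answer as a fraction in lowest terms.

3/5980

There are C(26,7) = 657800 possible selections.
Selections with all defenders: C(11,7) = 330.
Probability = 330/657800 = 3/5980.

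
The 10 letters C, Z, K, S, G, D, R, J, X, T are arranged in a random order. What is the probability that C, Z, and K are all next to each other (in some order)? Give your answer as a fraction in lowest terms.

1/15

There are 10! = 3628800 arrangements.
Treat the three as one block: 8! placements × 3! orders within the block = 40320·6 = 241920.
Probability = 241920/3628800 = 1/15.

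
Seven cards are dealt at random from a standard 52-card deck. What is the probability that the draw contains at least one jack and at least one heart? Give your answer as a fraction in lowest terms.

There are C(52,7) = 133784560 possible draws.
By inclusion-exclusion on the complements, draws missing all jacks or all hearts: C(48,7) + C(39,7) − C(36,7) = 73629072 + 15380937 − 8347680 = 80662329.
So draws with at least one of each: 133784560 − 80662329 = 53122231, probability 53122231/133784560.

53122231/133784560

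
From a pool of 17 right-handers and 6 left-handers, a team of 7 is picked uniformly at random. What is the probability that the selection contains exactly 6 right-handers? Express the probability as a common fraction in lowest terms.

The sample space is all 7-subsets of the 23: C(23,7) = 245157.
Selections with exactly 6 right-handers: choose 6 of the 17 right-handers and 1 of the 6 left-handers, C(17,6)·C(6,1) = 12376·6 = 74256.
Probability = 74256/245157 = 1456/4807.

1456/4807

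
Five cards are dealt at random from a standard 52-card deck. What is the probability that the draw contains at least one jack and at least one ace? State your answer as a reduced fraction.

6509/64974

There are C(52,5) = 2598960 possible draws.
By inclusion-exclusion on the complements, draws missing all jacks or all aces: C(48,5) + C(48,5) − C(44,5) = 1712304 + 1712304 − 1086008 = 2338600.
So draws with at least one of each: 2598960 − 2338600 = 260360, probability 260360/2598960 = 6509/64974.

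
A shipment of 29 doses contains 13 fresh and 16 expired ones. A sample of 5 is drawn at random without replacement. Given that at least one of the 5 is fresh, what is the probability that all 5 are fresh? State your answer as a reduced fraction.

33/2933

Work in counts. Selections with at least one fresh: C(29,5) − C(16,5) = 118755 − 4368 = 114387.
Of those, selections where all 5 are fresh: C(13,5) = 1287.
Conditional probability = 1287/114387 = 33/2933.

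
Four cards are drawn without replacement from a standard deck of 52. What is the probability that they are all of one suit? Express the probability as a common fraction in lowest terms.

There are C(52,4) = 270725 possible 4-card hands.
Hands of one suit: 4 suits × C(13,4) = 4·715 = 2860.
Probability = 2860/270725 = 44/4165.

44/4165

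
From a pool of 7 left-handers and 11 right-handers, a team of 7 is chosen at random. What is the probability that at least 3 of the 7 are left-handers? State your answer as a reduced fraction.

1031/1768

There are C(18,7) = 31824 ways to choose the 7.
Count the complement (fewer than 3 left-handers): C(7,0)·C(11,7) + C(7,1)·C(11,6) + C(7,2)·C(11,5) = 330 + 3234 + 9702 = 13266.
Probability = 1 − 13266/31824 = 18558/31824 = 1031/1768.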